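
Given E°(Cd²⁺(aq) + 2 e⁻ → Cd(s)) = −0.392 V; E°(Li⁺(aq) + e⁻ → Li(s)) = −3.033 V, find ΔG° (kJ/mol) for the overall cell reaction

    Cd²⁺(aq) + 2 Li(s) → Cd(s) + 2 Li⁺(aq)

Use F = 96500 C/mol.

−510 kJ/mol

In the reaction as written Cd²⁺(aq) is reduced, so the Cd²⁺/Cd couple is the cathode and Li⁺/Li is the anode.
E°cell = −0.392 − (−3.033) = +2.641 V; balancing electrons gives n = 2.
ΔG° = −nFE°cell = −(2)(96500)(+2.641) J/mol = −510 kJ/mol.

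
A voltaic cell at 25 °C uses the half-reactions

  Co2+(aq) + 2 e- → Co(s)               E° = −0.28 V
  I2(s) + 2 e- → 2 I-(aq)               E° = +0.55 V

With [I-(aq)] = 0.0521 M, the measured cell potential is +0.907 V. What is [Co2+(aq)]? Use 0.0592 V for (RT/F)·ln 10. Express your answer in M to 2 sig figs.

I₂/I⁻ is the cathode (higher E°); E°cell = +0.55 − (−0.28) = +0.83 V with n = 2.
Since E = E° − (0.0592/n)·log Q, log Q = n(E° − E)/0.0592 = −2.601.
For I2(s) + Co(s) → 2 I-(aq) + Co2+(aq), the reaction quotient is Q = [I-(aq)]^2·[Co2+(aq)].
Substituting the known concentrations and solving, log [Co2+(aq)] = −0.035 and [Co2+(aq)] = 0.92 M.

0.92 M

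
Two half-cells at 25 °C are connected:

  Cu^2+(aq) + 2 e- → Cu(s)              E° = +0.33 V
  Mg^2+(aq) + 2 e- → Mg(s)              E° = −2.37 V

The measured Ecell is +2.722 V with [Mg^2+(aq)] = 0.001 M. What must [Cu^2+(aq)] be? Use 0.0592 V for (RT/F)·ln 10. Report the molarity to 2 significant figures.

0.0055 M

Cu²⁺/Cu is the cathode (higher E°); E°cell = +0.33 − (−2.37) = +2.70 V with n = 2.
From the Nernst equation, log Q = n(E° − E)/0.0592 = 2·(+2.70 − (+2.722))/0.0592 = −0.743.
Balancing electrons gives Cu^2+(aq) + Mg(s) → Cu(s) + Mg^2+(aq); thus Q = [Mg^2+(aq)] / [Cu^2+(aq)].
Solving for the unknown gives log [Cu^2+(aq)] = −2.257, so [Cu^2+(aq)] ≈ 0.0055 M.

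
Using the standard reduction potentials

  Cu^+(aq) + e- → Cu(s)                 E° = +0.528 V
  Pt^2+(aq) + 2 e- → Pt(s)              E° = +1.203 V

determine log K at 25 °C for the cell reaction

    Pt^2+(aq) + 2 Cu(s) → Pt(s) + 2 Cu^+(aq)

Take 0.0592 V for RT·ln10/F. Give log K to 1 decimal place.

log K = 22.8

The Pt²⁺/Pt couple is reduced (cathode); E°cell = +1.203 − (+0.528) = +0.675 V with n = 2.
At equilibrium E = 0, so log K = nE°cell / 0.0592 = (2)(+0.675) / 0.0592 = 22.8.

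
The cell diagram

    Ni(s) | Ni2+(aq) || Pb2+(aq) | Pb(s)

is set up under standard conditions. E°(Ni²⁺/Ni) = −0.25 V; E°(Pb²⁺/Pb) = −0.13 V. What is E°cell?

+0.12 V

By convention the left-hand electrode in cell notation is the anode (oxidation) and the right-hand electrode is the cathode (reduction).
E°cell = E°(right) − E°(left) = −0.13 − (−0.25) = +0.12 V.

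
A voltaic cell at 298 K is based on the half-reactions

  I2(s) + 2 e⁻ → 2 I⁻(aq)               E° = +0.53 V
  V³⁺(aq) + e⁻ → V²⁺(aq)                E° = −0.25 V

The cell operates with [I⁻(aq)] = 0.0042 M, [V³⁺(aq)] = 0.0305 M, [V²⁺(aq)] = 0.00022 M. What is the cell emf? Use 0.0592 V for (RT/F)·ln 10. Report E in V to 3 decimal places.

+0.794 V

I₂/I⁻ is reduced (cathode, E° = +0.53 V) and V³⁺/V²⁺ is oxidized (anode).
The standard potential is +0.53 − (−0.25) = +0.78 V and the balanced reaction transfers n = 2 electrons.
For the overall reaction I2(s) + 2 V²⁺(aq) → 2 I⁻(aq) + 2 V³⁺(aq), Q = ([I⁻(aq)]^2·[V³⁺(aq)]^2) / [V²⁺(aq)]^2 = 0.339, giving log Q = −0.470.
By the Nernst equation, E = +0.78 − (0.0592/2)·(−0.470) = +0.794 V.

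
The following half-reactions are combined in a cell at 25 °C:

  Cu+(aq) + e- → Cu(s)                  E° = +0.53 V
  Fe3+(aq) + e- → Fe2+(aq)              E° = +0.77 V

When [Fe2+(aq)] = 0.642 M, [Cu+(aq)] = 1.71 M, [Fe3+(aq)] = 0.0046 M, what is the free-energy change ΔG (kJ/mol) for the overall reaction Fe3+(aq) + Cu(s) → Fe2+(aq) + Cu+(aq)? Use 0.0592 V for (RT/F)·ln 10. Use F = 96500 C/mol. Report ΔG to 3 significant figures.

E°cell = +0.77 − (+0.53) = +0.24 V; the balanced reaction transfers n = 1 electron.
The reaction quotient is ([Fe2+(aq)]·[Cu+(aq)]) / [Fe3+(aq)] = 239; by Nernst, E = +0.24 − (0.0592/1)(2.378) = +0.0992 V.
Then ΔG = −nFE = −1 × 96500 × +0.0992 J/mol = −9.57 kJ/mol.

−9.57 kJ/mol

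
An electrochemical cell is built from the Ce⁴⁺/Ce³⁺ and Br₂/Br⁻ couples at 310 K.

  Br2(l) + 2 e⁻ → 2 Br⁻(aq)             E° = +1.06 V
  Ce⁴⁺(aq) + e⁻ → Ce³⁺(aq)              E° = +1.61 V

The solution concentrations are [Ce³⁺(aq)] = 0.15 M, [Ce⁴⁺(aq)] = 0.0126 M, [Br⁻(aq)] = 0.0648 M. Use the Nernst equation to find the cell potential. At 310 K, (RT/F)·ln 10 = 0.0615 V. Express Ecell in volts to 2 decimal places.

The Ce⁴⁺/Ce³⁺ couple has the more positive E°, so it is the cathode; Br₂/Br⁻ is the anode.
E°cell = E°cat − E°an = +1.61 − (+1.06) = +0.55 V; n = 2.
For the overall reaction 2 Ce⁴⁺(aq) + 2 Br⁻(aq) → 2 Ce³⁺(aq) + Br2(l), Q = [Ce³⁺(aq)]^2 / ([Ce⁴⁺(aq)]^2·[Br⁻(aq)]^2) = 3.38×10^4, giving log Q = 4.528.
By the Nernst equation, E = +0.55 − (0.0615/2)·(4.528) = +0.41 V.

+0.41 V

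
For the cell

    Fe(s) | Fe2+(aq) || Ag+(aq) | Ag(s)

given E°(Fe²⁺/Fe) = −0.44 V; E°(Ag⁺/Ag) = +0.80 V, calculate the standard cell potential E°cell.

By convention the left-hand electrode in cell notation is the anode (oxidation) and the right-hand electrode is the cathode (reduction).
E°cell = E°(right) − E°(left) = +0.80 − (−0.44) = +1.24 V.

+1.24 V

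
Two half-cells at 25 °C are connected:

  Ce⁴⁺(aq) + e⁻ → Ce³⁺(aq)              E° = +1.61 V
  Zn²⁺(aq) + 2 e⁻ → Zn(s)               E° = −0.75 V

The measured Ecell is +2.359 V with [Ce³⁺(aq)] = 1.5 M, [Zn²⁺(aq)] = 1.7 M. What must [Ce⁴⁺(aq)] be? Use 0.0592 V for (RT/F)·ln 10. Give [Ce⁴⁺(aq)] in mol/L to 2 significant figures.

1.9 M

With Ce⁴⁺/Ce³⁺ at the cathode and Zn²⁺/Zn at the anode, E°cell = +1.61 − (−0.75) = +2.36 V (n = 2).
From the Nernst equation, log Q = n(E° − E)/0.0592 = 2·(+2.36 − (+2.359))/0.0592 = 0.034.
For 2 Ce⁴⁺(aq) + Zn(s) → 2 Ce³⁺(aq) + Zn²⁺(aq), the reaction quotient is Q = ([Ce³⁺(aq)]^2·[Zn²⁺(aq)]) / [Ce⁴⁺(aq)]^2.
Substituting the known concentrations and solving, log [Ce⁴⁺(aq)] = 0.274 and [Ce⁴⁺(aq)] = 1.9 M.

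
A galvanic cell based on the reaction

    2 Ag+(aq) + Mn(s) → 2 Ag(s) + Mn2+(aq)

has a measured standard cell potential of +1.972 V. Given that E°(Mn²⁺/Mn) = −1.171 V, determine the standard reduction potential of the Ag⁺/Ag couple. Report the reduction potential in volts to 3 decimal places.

In the reaction as written the Ag⁺/Ag couple is reduced (cathode) and Mn²⁺/Mn is oxidized (anode), so E°cell = E°(Ag⁺/Ag) − E°(Mn²⁺/Mn).
E°(Ag⁺/Ag) = E°cell + E°(anode) = +1.972 + (−1.171) = +0.801 V.

+0.801 V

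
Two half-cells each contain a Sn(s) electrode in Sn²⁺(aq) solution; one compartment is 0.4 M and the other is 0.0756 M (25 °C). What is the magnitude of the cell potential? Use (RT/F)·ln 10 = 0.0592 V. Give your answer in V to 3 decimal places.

For a concentration cell E°cell = 0, since both electrodes use the same couple.
The compartment with the higher Sn²⁺(aq) concentration (0.4 M) acts as the cathode; ions are reduced there and produced at the dilute (0.0756 M) anode.
With n = 2, Ecell = −(0.0592/2)·log([dilute]/[conc]) = −(0.0592/2)·log(0.0756/0.4) = +0.021 V.

0.021 V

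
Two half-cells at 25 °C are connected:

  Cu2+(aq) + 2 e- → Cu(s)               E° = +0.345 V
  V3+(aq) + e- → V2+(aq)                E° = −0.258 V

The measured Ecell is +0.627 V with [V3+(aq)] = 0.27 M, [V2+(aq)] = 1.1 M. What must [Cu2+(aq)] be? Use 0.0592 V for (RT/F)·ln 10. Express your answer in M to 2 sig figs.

Cu²⁺/Cu is the cathode (higher E°); E°cell = +0.345 − (−0.258) = +0.603 V with n = 2.
Rearranging E = E° − (0.0592/n)·log Q gives log Q = 2(+0.603 − (+0.627))/0.0592 = −0.811.
The balanced reaction is Cu2+(aq) + 2 V2+(aq) → Cu(s) + 2 V3+(aq), so Q = [V3+(aq)]^2 / ([Cu2+(aq)]·[V2+(aq)]^2).
Solving for the unknown gives log [Cu2+(aq)] = −0.409, so [Cu2+(aq)] ≈ 0.39 M.

0.39 M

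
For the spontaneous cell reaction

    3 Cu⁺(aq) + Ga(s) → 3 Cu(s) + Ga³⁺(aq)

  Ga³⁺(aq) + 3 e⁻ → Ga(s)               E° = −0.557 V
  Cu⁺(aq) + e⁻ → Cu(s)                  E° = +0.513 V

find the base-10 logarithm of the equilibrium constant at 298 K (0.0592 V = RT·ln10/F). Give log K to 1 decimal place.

log K = 54.2

The Cu⁺/Cu couple is reduced (cathode); E°cell = +0.513 − (−0.557) = +1.070 V with n = 3.
At equilibrium E = 0, so log K = nE°cell / 0.0592 = (3)(+1.070) / 0.0592 = 54.2.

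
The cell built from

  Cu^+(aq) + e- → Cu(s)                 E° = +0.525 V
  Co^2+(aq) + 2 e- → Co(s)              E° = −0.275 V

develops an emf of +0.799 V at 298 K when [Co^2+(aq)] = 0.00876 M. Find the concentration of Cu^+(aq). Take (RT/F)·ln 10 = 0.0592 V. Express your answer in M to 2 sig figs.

0.090 M

With Cu⁺/Cu at the cathode and Co²⁺/Co at the anode, E°cell = +0.525 − (−0.275) = +0.800 V (n = 2).
Since E = E° − (0.0592/n)·log Q, log Q = n(E° − E)/0.0592 = 0.034.
For 2 Cu^+(aq) + Co(s) → 2 Cu(s) + Co^2+(aq), the reaction quotient is Q = [Co^2+(aq)] / [Cu^+(aq)]^2.
Isolating [Cu^+(aq)] in Q = 10^{0.034} yields log [Cu^+(aq)] = −1.046, i.e. 0.090 M.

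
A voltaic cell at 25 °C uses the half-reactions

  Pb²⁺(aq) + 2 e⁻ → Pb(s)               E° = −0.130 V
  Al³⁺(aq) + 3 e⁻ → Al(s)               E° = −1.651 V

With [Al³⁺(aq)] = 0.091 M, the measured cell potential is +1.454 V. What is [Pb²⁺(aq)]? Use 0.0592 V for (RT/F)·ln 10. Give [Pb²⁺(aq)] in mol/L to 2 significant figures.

Pb²⁺/Pb is the cathode (higher E°); E°cell = −0.130 − (−1.651) = +1.521 V with n = 6.
Rearranging E = E° − (0.0592/n)·log Q gives log Q = 6(+1.521 − (+1.454))/0.0592 = 6.791.
Balancing electrons gives 3 Pb²⁺(aq) + 2 Al(s) → 3 Pb(s) + 2 Al³⁺(aq); thus Q = [Al³⁺(aq)]^2 / [Pb²⁺(aq)]^3.
Substituting the known concentrations and solving, log [Pb²⁺(aq)] = −2.958 and [Pb²⁺(aq)] = 0.0011 M.

0.0011 M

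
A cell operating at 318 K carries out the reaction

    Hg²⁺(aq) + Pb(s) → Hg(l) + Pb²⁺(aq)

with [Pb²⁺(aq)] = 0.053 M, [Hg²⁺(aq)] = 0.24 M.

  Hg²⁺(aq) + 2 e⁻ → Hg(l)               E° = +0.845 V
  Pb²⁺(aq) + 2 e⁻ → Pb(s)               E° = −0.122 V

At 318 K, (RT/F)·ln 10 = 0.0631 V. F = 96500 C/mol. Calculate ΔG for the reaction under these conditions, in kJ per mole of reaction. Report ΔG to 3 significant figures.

−191 kJ/mol

With Hg²⁺/Hg reduced at the cathode, E°cell = +0.845 − (−0.122) = +0.967 V and n = 2.
The reaction quotient is [Pb²⁺(aq)] / [Hg²⁺(aq)] = 0.221; by Nernst, E = +0.967 − (0.0631/2)(−0.656) = +0.9877 V.
Finally ΔG = −nFE = −(2)(96500 C/mol)(+0.9877 V) = −191 kJ/mol.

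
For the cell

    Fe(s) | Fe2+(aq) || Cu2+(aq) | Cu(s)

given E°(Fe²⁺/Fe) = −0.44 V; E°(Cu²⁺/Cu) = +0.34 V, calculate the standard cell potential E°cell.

+0.78 V

By convention the left-hand electrode in cell notation is the anode (oxidation) and the right-hand electrode is the cathode (reduction).
E°cell = E°(right) − E°(left) = +0.34 − (−0.44) = +0.78 V.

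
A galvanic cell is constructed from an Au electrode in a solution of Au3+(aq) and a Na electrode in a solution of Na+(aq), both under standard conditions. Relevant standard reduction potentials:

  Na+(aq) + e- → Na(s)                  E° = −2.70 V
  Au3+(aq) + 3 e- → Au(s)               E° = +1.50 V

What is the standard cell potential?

+4.20 V

The Au³⁺/Au couple has the higher E°, so Au ion is reduced (cathode) and Na is oxidized (anode).
E°cell = E°(cathode) − E°(anode) = +1.50 − (−2.70) = +4.20 V.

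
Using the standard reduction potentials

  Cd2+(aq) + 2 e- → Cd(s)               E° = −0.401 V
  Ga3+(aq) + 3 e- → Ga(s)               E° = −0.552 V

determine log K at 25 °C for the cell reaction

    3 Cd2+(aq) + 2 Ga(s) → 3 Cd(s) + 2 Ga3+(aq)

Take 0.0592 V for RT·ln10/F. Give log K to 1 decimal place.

The Cd²⁺/Cd couple is reduced (cathode); E°cell = −0.401 − (−0.552) = +0.151 V with n = 6.
At equilibrium E = 0, so log K = nE°cell / 0.0592 = (6)(+0.151) / 0.0592 = 15.3.

log K = 15.3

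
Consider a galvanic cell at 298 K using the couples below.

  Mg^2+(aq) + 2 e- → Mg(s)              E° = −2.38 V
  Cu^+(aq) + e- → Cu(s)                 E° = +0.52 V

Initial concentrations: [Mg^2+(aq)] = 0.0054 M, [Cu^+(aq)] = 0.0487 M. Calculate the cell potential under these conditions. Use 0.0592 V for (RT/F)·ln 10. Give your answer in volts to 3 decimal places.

+2.889 V

Since E°(Cu⁺/Cu) > E°(Mg²⁺/Mg), Cu⁺/Cu serves as the cathode.
E°cell = E°cat − E°an = +0.52 − (−2.38) = +2.90 V; n = 2.
Balancing gives 2 Cu^+(aq) + Mg(s) → 2 Cu(s) + Mg^2+(aq); hence Q = [Mg^2+(aq)] / [Cu^+(aq)]^2 = 2.28 (log Q = 0.357).
Applying E = E° − (RT ln10/nF)·log Q gives +2.90 − (0.0592/2)(0.357) = +2.889 V.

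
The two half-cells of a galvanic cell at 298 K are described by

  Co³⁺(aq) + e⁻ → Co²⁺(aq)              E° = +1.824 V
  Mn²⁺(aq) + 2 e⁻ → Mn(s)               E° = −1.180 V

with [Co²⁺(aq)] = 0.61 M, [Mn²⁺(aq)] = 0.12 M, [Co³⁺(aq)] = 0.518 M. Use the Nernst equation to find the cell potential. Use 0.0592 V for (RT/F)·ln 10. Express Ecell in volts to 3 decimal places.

+3.027 V

The Co³⁺/Co²⁺ couple has the more positive E°, so it is the cathode; Mn²⁺/Mn is the anode.
E°cell = E°cat − E°an = +1.824 − (−1.180) = +3.004 V; n = 2.
For the overall reaction 2 Co³⁺(aq) + Mn(s) → 2 Co²⁺(aq) + Mn²⁺(aq), Q = ([Co²⁺(aq)]^2·[Mn²⁺(aq)]) / [Co³⁺(aq)]^2 = 0.166, giving log Q = −0.779.
Applying E = E° − (RT ln10/nF)·log Q gives +3.004 − (0.0592/2)(−0.779) = +3.027 V.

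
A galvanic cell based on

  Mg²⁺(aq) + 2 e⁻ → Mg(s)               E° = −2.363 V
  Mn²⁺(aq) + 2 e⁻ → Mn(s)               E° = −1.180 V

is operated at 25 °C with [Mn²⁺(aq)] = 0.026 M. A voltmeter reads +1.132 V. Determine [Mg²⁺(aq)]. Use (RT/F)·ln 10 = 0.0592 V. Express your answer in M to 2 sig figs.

1.4 M

Mn²⁺/Mn is the cathode (higher E°); E°cell = −1.180 − (−2.363) = +1.183 V with n = 2.
Since E = E° − (0.0592/n)·log Q, log Q = n(E° − E)/0.0592 = 1.723.
For Mn²⁺(aq) + Mg(s) → Mn(s) + Mg²⁺(aq), the reaction quotient is Q = [Mg²⁺(aq)] / [Mn²⁺(aq)].
Solving for the unknown gives log [Mg²⁺(aq)] = 0.138, so [Mg²⁺(aq)] ≈ 1.4 M.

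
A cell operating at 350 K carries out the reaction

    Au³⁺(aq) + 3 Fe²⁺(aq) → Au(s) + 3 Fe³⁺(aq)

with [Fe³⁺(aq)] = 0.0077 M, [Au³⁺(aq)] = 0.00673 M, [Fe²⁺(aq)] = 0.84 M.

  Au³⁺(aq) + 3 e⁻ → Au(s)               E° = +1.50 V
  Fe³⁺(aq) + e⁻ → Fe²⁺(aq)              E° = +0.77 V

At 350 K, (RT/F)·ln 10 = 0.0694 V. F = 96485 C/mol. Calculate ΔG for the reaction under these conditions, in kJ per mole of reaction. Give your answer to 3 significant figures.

With Au³⁺/Au reduced at the cathode, E°cell = +1.50 − (+0.77) = +0.73 V and n = 3.
The reaction quotient is [Fe³⁺(aq)]^3 / ([Au³⁺(aq)]·[Fe²⁺(aq)]^3) = 0.000114; by Nernst, E = +0.73 − (0.0694/3)(−3.941) = +0.8212 V.
ΔG = −nFE = −(3)(96485)(+0.8212) J/mol = −238 kJ/mol.

−238 kJ/mol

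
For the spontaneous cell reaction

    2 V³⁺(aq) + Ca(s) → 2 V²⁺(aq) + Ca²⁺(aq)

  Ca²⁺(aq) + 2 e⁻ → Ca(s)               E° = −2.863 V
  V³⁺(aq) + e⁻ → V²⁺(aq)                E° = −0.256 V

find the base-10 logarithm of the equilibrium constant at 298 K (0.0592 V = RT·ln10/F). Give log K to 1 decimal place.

The V³⁺/V²⁺ couple is reduced (cathode); E°cell = −0.256 − (−2.863) = +2.607 V with n = 2.
At equilibrium E = 0, so log K = nE°cell / 0.0592 = (2)(+2.607) / 0.0592 = 88.1.

log K = 88.1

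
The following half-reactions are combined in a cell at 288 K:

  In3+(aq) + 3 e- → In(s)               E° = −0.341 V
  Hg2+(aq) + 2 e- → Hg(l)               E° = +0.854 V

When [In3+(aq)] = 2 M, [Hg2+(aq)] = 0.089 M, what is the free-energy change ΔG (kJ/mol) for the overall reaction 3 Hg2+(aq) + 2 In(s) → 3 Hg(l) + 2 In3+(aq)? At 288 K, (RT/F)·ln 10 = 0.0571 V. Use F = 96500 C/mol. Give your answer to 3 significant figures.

−671 kJ/mol

E°cell = +0.854 − (−0.341) = +1.195 V; the balanced reaction transfers n = 6 electrons.
Q = [In3+(aq)]^2 / [Hg2+(aq)]^3 = 5.67×10^3, so log Q = 3.754 and E = +1.195 − (0.0571/6)(3.754) = +1.1593 V.
Finally ΔG = −nFE = −(6)(96500 C/mol)(+1.1593 V) = −671 kJ/mol.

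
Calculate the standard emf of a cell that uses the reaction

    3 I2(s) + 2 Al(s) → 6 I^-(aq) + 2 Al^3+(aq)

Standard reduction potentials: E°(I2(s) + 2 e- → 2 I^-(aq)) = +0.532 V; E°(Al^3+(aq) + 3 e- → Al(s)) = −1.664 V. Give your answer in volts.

+2.196 V

I2(s) gains electrons, so the I₂/I⁻ couple is the cathode; the Al³⁺/Al couple is the anode.
E°cell = E°(cathode) − E°(anode) = +0.532 − (−1.664) = +2.196 V.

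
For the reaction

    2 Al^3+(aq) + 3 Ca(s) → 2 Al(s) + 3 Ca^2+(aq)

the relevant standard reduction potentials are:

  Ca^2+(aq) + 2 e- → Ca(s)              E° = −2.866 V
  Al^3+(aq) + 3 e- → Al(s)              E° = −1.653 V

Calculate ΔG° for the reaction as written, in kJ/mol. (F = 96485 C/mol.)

−702 kJ/mol

In the reaction as written Al^3+(aq) is reduced, so the Al³⁺/Al couple is the cathode and Ca²⁺/Ca is the anode.
E°cell = −1.653 − (−2.866) = +1.213 V; balancing electrons gives n = 6.
ΔG° = −nFE°cell = −(6)(96485)(+1.213) J/mol = −702 kJ/mol.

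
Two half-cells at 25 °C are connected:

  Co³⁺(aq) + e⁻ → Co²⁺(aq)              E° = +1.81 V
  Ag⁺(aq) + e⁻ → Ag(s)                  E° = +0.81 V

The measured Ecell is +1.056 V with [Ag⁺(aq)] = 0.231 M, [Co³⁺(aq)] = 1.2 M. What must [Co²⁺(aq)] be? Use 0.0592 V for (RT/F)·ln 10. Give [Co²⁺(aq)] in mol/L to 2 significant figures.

With Co³⁺/Co²⁺ at the cathode and Ag⁺/Ag at the anode, E°cell = +1.81 − (+0.81) = +1.00 V (n = 1).
From the Nernst equation, log Q = n(E° − E)/0.0592 = 1·(+1.00 − (+1.056))/0.0592 = −0.946.
The balanced reaction is Co³⁺(aq) + Ag(s) → Co²⁺(aq) + Ag⁺(aq), so Q = ([Co²⁺(aq)]·[Ag⁺(aq)]) / [Co³⁺(aq)].
Solving for the unknown gives log [Co²⁺(aq)] = −0.230, so [Co²⁺(aq)] ≈ 0.59 M.

0.59 M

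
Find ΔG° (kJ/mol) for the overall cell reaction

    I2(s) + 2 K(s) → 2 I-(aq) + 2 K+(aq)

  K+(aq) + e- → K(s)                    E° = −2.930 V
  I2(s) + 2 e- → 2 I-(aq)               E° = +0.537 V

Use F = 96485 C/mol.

In the reaction as written I2(s) is reduced, so the I₂/I⁻ couple is the cathode and K⁺/K is the anode.
E°cell = +0.537 − (−2.930) = +3.467 V; balancing electrons gives n = 2.
ΔG° = −nFE°cell = −(2)(96485)(+3.467) J/mol = −669 kJ/mol.

−669 kJ/mol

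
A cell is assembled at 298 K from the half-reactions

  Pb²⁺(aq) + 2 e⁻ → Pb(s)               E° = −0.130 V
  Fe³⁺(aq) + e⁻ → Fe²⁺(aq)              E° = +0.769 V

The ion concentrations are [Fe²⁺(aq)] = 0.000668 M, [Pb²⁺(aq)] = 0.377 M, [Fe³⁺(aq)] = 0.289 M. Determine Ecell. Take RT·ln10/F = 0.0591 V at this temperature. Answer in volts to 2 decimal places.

Since E°(Fe³⁺/Fe²⁺) > E°(Pb²⁺/Pb), Fe³⁺/Fe²⁺ serves as the cathode.
The standard potential is +0.769 − (−0.130) = +0.899 V and the balanced reaction transfers n = 2 electrons.
Balancing gives 2 Fe³⁺(aq) + Pb(s) → 2 Fe²⁺(aq) + Pb²⁺(aq); hence Q = ([Fe²⁺(aq)]^2·[Pb²⁺(aq)]) / [Fe³⁺(aq)]^2 = 2.01×10^−6 (log Q = −5.696).
Applying E = E° − (RT ln10/nF)·log Q gives +0.899 − (0.0591/2)(−5.696) = +1.07 V.

+1.07 V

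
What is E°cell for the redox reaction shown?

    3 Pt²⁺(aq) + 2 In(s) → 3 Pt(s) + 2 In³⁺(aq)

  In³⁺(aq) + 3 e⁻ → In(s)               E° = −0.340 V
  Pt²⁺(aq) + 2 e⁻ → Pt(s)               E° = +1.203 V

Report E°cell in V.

+1.543 V

Pt²⁺(aq) gains electrons, so the Pt²⁺/Pt couple is the cathode; the In³⁺/In couple is the anode.
E°cell = E°(cathode) − E°(anode) = +1.203 − (−0.340) = +1.543 V.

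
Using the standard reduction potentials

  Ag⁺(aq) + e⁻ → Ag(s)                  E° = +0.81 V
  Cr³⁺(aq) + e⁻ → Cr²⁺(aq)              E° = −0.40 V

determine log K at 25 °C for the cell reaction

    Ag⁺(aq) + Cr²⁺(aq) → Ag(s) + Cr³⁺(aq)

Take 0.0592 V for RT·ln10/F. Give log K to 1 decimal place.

log K = 20.4

The Ag⁺/Ag couple is reduced (cathode); E°cell = +0.81 − (−0.40) = +1.21 V with n = 1.
At equilibrium E = 0, so log K = nE°cell / 0.0592 = (1)(+1.21) / 0.0592 = 20.4.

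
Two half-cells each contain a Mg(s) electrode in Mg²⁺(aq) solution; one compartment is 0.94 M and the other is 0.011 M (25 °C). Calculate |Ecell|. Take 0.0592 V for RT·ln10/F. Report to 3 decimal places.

0.057 V

For a concentration cell E°cell = 0, since both electrodes use the same couple.
The compartment with the higher Mg²⁺(aq) concentration (0.94 M) acts as the cathode; ions are reduced there and produced at the dilute (0.011 M) anode.
With n = 2, Ecell = −(0.0592/2)·log([dilute]/[conc]) = −(0.0592/2)·log(0.011/0.94) = +0.057 V.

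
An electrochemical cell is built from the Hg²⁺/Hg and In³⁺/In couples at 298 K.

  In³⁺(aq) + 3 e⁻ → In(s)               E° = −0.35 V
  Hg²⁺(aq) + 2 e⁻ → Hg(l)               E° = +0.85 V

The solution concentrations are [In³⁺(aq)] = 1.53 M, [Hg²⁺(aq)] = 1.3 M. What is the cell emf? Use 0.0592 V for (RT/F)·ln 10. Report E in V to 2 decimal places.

Since E°(Hg²⁺/Hg) > E°(In³⁺/In), Hg²⁺/Hg serves as the cathode.
E°cell = E°cat − E°an = +0.85 − (−0.35) = +1.20 V; n = 6.
The balanced reaction is 3 Hg²⁺(aq) + 2 In(s) → 3 Hg(l) + 2 In³⁺(aq), so Q = [In³⁺(aq)]^2 / [Hg²⁺(aq)]^3 = 1.07 and log Q = 0.028.
E = E° − (0.0592/n)·log Q = +1.20 − (0.0592/6)(0.028) = +1.20 V.

+1.20 V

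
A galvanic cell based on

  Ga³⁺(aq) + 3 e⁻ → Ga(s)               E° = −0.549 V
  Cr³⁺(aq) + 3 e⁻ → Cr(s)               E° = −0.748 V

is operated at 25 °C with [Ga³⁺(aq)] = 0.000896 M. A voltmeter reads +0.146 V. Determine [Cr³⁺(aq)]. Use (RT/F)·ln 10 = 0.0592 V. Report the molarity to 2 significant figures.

0.43 M

With Ga³⁺/Ga at the cathode and Cr³⁺/Cr at the anode, E°cell = −0.549 − (−0.748) = +0.199 V (n = 3).
Since E = E° − (0.0592/n)·log Q, log Q = n(E° − E)/0.0592 = 2.686.
The balanced reaction is Ga³⁺(aq) + Cr(s) → Ga(s) + Cr³⁺(aq), so Q = [Cr³⁺(aq)] / [Ga³⁺(aq)].
Isolating [Cr³⁺(aq)] in Q = 10^{2.686} yields log [Cr³⁺(aq)] = −0.362, i.e. 0.43 M.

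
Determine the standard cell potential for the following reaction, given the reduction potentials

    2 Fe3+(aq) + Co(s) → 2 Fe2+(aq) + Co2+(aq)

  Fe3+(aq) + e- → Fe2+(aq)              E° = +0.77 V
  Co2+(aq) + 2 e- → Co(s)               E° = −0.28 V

+1.05 V

In the reaction as written, Fe3+(aq) is reduced (cathode) and Co2+(aq) is produced by oxidation at the anode.
E°cell = E°(cathode) − E°(anode) = +0.77 − (−0.28) = +1.05 V.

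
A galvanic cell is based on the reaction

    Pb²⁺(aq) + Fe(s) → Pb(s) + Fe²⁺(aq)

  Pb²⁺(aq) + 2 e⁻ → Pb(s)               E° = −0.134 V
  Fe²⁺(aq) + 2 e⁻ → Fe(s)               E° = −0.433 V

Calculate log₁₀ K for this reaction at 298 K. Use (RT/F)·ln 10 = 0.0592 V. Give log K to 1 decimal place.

log K = 10.1

The Pb²⁺/Pb couple is reduced (cathode); E°cell = −0.134 − (−0.433) = +0.299 V with n = 2.
At equilibrium E = 0, so log K = nE°cell / 0.0592 = (2)(+0.299) / 0.0592 = 10.1.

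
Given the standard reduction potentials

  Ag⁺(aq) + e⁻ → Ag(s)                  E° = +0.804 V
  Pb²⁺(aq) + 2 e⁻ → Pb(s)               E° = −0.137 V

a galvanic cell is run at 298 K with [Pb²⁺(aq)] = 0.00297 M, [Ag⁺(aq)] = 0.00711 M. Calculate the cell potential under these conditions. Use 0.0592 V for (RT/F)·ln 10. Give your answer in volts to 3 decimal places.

+0.889 V

The Ag⁺/Ag couple has the more positive E°, so it is the cathode; Pb²⁺/Pb is the anode.
E°cell = +0.804 − (−0.137) = +0.941 V, with n = 2 electrons transferred.
Balancing gives 2 Ag⁺(aq) + Pb(s) → 2 Ag(s) + Pb²⁺(aq); hence Q = [Pb²⁺(aq)] / [Ag⁺(aq)]^2 = 58.8 (log Q = 1.769).
By the Nernst equation, E = +0.941 − (0.0592/2)·(1.769) = +0.889 V.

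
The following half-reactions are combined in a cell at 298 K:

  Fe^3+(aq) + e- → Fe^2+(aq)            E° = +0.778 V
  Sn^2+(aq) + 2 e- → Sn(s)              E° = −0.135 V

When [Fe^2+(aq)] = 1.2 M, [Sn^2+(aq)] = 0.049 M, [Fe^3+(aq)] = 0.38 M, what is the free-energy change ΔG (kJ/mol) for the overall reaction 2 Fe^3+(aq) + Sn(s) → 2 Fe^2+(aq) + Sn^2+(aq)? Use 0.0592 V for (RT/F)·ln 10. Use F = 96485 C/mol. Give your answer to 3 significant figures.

With Fe³⁺/Fe²⁺ reduced at the cathode, E°cell = +0.778 − (−0.135) = +0.913 V and n = 2.
Q = ([Fe^2+(aq)]^2·[Sn^2+(aq)]) / [Fe^3+(aq)]^2 = 0.489, so log Q = −0.311 and E = +0.913 − (0.0592/2)(−0.311) = +0.9222 V.
Finally ΔG = −nFE = −(2)(96485 C/mol)(+0.9222 V) = −178 kJ/mol.

−178 kJ/mol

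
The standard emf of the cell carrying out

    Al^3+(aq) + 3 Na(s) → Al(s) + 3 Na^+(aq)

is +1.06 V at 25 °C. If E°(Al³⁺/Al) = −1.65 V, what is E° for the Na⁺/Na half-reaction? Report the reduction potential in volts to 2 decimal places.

−2.71 V

In the reaction as written the Al³⁺/Al couple is reduced (cathode) and Na⁺/Na is oxidized (anode), so E°cell = E°(Al³⁺/Al) − E°(Na⁺/Na).
E°(Na⁺/Na) = E°(cathode) − E°cell = −1.65 − (+1.06) = −2.71 V.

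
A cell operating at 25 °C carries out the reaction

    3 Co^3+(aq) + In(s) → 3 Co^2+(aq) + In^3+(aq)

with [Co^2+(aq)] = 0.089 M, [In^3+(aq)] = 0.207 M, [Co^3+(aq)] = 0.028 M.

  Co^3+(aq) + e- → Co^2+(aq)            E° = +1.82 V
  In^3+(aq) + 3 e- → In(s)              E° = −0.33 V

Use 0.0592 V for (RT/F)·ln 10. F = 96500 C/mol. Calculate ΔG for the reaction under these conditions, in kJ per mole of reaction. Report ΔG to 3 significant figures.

−618 kJ/mol

E°cell = +1.82 − (−0.33) = +2.15 V; the balanced reaction transfers n = 3 electrons.
Here Q = ([Co^2+(aq)]^3·[In^3+(aq)]) / [Co^3+(aq)]^3 = 6.65 (log Q = 0.823), giving E = +2.15 − (0.0592/3)·(0.823) = +2.1338 V.
Finally ΔG = −nFE = −(3)(96500 C/mol)(+2.1338 V) = −618 kJ/mol.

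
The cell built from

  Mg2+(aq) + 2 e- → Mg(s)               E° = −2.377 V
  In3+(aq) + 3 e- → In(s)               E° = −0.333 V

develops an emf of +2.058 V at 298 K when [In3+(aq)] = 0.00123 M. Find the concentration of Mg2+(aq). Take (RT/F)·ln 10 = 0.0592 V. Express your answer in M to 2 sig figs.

0.0039 M

The In³⁺/In couple has the larger reduction potential, so it is the cathode: E°cell = −0.333 − (−2.377) = +2.044 V and n = 6.
Since E = E° − (0.0592/n)·log Q, log Q = n(E° − E)/0.0592 = −1.419.
Balancing electrons gives 2 In3+(aq) + 3 Mg(s) → 2 In(s) + 3 Mg2+(aq); thus Q = [Mg2+(aq)]^3 / [In3+(aq)]^2.
Solving for the unknown gives log [Mg2+(aq)] = −2.413, so [Mg2+(aq)] ≈ 0.0039 M.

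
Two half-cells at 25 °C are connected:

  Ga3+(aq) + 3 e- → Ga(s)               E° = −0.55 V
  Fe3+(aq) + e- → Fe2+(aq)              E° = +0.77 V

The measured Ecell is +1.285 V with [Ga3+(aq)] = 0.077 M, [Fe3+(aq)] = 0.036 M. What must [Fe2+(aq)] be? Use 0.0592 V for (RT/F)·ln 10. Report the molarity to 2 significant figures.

The Fe³⁺/Fe²⁺ couple has the larger reduction potential, so it is the cathode: E°cell = +0.77 − (−0.55) = +1.32 V and n = 3.
Since E = E° − (0.0592/n)·log Q, log Q = n(E° − E)/0.0592 = 1.774.
Balancing electrons gives 3 Fe3+(aq) + Ga(s) → 3 Fe2+(aq) + Ga3+(aq); thus Q = ([Fe2+(aq)]^3·[Ga3+(aq)]) / [Fe3+(aq)]^3.
Isolating [Fe2+(aq)] in Q = 10^{1.774} yields log [Fe2+(aq)] = −0.481, i.e. 0.33 M.

0.33 M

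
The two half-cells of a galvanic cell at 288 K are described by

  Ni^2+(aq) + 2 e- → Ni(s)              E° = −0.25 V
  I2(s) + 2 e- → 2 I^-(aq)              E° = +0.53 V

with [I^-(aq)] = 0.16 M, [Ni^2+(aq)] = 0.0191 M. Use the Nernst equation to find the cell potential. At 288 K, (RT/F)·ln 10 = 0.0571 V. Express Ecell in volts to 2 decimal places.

Since E°(I₂/I⁻) > E°(Ni²⁺/Ni), I₂/I⁻ serves as the cathode.
E°cell = +0.53 − (−0.25) = +0.78 V, with n = 2 electrons transferred.
The balanced reaction is I2(s) + Ni(s) → 2 I^-(aq) + Ni^2+(aq), so Q = [I^-(aq)]^2·[Ni^2+(aq)] = 0.000489 and log Q = −3.311.
E = E° − (0.0571/n)·log Q = +0.78 − (0.0571/2)(−3.311) = +0.87 V.

+0.87 V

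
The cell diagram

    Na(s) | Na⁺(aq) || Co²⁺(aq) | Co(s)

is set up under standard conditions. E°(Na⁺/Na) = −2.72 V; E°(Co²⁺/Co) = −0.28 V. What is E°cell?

By convention the left-hand electrode in cell notation is the anode (oxidation) and the right-hand electrode is the cathode (reduction).
E°cell = E°(right) − E°(left) = −0.28 − (−2.72) = +2.44 V.

+2.44 V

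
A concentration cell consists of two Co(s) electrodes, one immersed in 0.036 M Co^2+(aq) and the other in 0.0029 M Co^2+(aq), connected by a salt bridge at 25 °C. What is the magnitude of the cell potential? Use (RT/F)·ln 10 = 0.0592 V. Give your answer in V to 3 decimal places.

0.032 V

For a concentration cell E°cell = 0, since both electrodes use the same couple.
The compartment with the higher Co^2+(aq) concentration (0.036 M) acts as the cathode; ions are reduced there and produced at the dilute (0.0029 M) anode.
With n = 2, Ecell = −(0.0592/2)·log([dilute]/[conc]) = −(0.0592/2)·log(0.0029/0.036) = +0.032 V.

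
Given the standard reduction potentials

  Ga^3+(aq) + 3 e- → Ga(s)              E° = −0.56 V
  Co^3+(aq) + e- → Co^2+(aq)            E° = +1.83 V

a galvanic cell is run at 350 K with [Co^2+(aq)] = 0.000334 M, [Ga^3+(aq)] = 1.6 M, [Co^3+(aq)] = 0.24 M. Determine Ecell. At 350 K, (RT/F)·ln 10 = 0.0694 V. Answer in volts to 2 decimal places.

The Co³⁺/Co²⁺ couple has the more positive E°, so it is the cathode; Ga³⁺/Ga is the anode.
E°cell = E°cat − E°an = +1.83 − (−0.56) = +2.39 V; n = 3.
For the overall reaction 3 Co^3+(aq) + Ga(s) → 3 Co^2+(aq) + Ga^3+(aq), Q = ([Co^2+(aq)]^3·[Ga^3+(aq)]) / [Co^3+(aq)]^3 = 4.31×10^−9, giving log Q = −8.365.
E = E° − (0.0694/n)·log Q = +2.39 − (0.0694/3)(−8.365) = +2.58 V.

+2.58 V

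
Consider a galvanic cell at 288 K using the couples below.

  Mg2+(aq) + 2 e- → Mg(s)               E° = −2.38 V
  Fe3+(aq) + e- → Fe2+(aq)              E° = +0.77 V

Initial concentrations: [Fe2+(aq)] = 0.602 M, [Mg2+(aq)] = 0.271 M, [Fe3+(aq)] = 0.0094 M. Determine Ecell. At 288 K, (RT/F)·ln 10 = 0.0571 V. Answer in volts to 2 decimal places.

+3.06 V

Since E°(Fe³⁺/Fe²⁺) > E°(Mg²⁺/Mg), Fe³⁺/Fe²⁺ serves as the cathode.
E°cell = +0.77 − (−2.38) = +3.15 V, with n = 2 electrons transferred.
The balanced reaction is 2 Fe3+(aq) + Mg(s) → 2 Fe2+(aq) + Mg2+(aq), so Q = ([Fe2+(aq)]^2·[Mg2+(aq)]) / [Fe3+(aq)]^2 = 1.11×10^3 and log Q = 3.046.
E = E° − (0.0571/n)·log Q = +3.15 − (0.0571/2)(3.046) = +3.06 V.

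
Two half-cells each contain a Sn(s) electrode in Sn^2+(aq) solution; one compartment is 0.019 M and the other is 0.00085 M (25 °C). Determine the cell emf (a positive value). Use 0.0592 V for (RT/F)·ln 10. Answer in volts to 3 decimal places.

0.040 V

For a concentration cell E°cell = 0, since both electrodes use the same couple.
The compartment with the higher Sn^2+(aq) concentration (0.019 M) acts as the cathode; ions are reduced there and produced at the dilute (0.00085 M) anode.
With n = 2, Ecell = −(0.0592/2)·log([dilute]/[conc]) = −(0.0592/2)·log(0.00085/0.019) = +0.040 V.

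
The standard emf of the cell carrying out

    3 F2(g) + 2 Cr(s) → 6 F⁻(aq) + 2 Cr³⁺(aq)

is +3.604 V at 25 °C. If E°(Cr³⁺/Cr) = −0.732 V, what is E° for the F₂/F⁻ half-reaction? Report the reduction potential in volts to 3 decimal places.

In the reaction as written the F₂/F⁻ couple is reduced (cathode) and Cr³⁺/Cr is oxidized (anode), so E°cell = E°(F₂/F⁻) − E°(Cr³⁺/Cr).
E°(F₂/F⁻) = E°cell + E°(anode) = +3.604 + (−0.732) = +2.872 V.

+2.872 V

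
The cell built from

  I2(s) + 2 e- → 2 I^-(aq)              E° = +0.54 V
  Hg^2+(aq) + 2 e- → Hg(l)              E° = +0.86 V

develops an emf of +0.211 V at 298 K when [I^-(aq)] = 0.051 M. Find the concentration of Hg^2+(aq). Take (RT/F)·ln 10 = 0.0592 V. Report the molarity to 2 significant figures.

With Hg²⁺/Hg at the cathode and I₂/I⁻ at the anode, E°cell = +0.86 − (+0.54) = +0.32 V (n = 2).
Since E = E° − (0.0592/n)·log Q, log Q = n(E° − E)/0.0592 = 3.682.
Balancing electrons gives Hg^2+(aq) + 2 I^-(aq) → Hg(l) + I2(s); thus Q = 1 / ([Hg^2+(aq)]·[I^-(aq)]^2).
Substituting the known concentrations and solving, log [Hg^2+(aq)] = −1.097 and [Hg^2+(aq)] = 0.080 M.

0.080 M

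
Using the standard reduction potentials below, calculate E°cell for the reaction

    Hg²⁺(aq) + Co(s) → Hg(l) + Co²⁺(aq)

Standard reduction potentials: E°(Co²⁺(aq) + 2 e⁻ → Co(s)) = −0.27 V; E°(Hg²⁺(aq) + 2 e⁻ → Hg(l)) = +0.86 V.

+1.13 V

Hg²⁺(aq) gains electrons, so the Hg²⁺/Hg couple is the cathode; the Co²⁺/Co couple is the anode.
E°cell = E°(cathode) − E°(anode) = +0.86 − (−0.27) = +1.13 V.
The positive value indicates the reaction is spontaneous as written.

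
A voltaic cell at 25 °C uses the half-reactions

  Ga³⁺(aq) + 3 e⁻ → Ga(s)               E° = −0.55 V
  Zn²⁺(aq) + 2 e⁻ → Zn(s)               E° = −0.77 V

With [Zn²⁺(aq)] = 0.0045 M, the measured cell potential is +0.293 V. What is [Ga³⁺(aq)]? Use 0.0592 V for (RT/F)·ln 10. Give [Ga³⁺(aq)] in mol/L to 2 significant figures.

The Ga³⁺/Ga couple has the larger reduction potential, so it is the cathode: E°cell = −0.55 − (−0.77) = +0.22 V and n = 6.
From the Nernst equation, log Q = n(E° − E)/0.0592 = 6·(+0.22 − (+0.293))/0.0592 = −7.399.
Balancing electrons gives 2 Ga³⁺(aq) + 3 Zn(s) → 2 Ga(s) + 3 Zn²⁺(aq); thus Q = [Zn²⁺(aq)]^3 / [Ga³⁺(aq)]^2.
Isolating [Ga³⁺(aq)] in Q = 10^{−7.399} yields log [Ga³⁺(aq)] = 0.179, i.e. 1.5 M.

1.5 M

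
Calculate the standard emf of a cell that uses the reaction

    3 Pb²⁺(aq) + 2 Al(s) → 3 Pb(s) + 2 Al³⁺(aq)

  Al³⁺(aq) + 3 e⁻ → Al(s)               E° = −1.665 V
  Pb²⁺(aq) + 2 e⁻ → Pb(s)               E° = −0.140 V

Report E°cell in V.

Pb²⁺(aq) gains electrons, so the Pb²⁺/Pb couple is the cathode; the Al³⁺/Al couple is the anode.
E°cell = E°(cathode) − E°(anode) = −0.140 − (−1.665) = +1.525 V.

+1.525 V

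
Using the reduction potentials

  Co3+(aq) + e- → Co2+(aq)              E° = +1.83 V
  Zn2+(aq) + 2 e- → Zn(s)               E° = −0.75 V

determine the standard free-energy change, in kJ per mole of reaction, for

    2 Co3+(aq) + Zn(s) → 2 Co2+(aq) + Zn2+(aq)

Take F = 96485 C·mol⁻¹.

In the reaction as written Co3+(aq) is reduced, so the Co³⁺/Co²⁺ couple is the cathode and Zn²⁺/Zn is the anode.
E°cell = +1.83 − (−0.75) = +2.58 V; balancing electrons gives n = 2.
ΔG° = −nFE°cell = −(2)(96485)(+2.58) J/mol = −498 kJ/mol.

−498 kJ/mol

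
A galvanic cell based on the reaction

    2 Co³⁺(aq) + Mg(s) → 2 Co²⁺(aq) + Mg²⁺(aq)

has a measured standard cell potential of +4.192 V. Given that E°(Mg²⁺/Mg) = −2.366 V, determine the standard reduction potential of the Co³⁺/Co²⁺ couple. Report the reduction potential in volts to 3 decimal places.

+1.826 V

In the reaction as written the Co³⁺/Co²⁺ couple is reduced (cathode) and Mg²⁺/Mg is oxidized (anode), so E°cell = E°(Co³⁺/Co²⁺) − E°(Mg²⁺/Mg).
E°(Co³⁺/Co²⁺) = E°cell + E°(anode) = +4.192 + (−2.366) = +1.826 V.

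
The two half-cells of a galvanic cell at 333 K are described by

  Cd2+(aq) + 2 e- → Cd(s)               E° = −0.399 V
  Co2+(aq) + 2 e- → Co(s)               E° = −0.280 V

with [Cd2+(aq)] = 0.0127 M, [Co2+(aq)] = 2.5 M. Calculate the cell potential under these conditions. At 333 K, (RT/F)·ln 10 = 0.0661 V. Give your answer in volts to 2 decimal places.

+0.19 V

Since E°(Co²⁺/Co) > E°(Cd²⁺/Cd), Co²⁺/Co serves as the cathode.
The standard potential is −0.280 − (−0.399) = +0.119 V and the balanced reaction transfers n = 2 electrons.
Balancing gives Co2+(aq) + Cd(s) → Co(s) + Cd2+(aq); hence Q = [Cd2+(aq)] / [Co2+(aq)] = 0.00508 (log Q = −2.294).
E = E° − (0.0661/n)·log Q = +0.119 − (0.0661/2)(−2.294) = +0.19 V.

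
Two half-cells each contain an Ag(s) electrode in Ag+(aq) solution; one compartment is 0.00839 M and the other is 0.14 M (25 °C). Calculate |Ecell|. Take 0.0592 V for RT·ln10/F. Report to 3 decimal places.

For a concentration cell E°cell = 0, since both electrodes use the same couple.
The compartment with the higher Ag+(aq) concentration (0.14 M) acts as the cathode; ions are reduced there and produced at the dilute (0.00839 M) anode.
With n = 1, Ecell = −(0.0592/1)·log([dilute]/[conc]) = −(0.0592/1)·log(0.00839/0.14) = +0.072 V.

0.072 V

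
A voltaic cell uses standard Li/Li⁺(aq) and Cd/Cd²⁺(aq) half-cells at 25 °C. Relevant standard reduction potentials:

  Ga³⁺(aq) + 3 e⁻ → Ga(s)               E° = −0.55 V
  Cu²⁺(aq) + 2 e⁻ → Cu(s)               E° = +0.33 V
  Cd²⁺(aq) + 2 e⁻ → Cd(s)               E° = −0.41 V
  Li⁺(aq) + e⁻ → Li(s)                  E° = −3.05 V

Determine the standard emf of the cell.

The Cd²⁺/Cd couple has the higher E°, so Cd ion is reduced (cathode) and Li is oxidized (anode).
E°cell = E°(cathode) − E°(anode) = −0.41 − (−3.05) = +2.64 V.

+2.64 V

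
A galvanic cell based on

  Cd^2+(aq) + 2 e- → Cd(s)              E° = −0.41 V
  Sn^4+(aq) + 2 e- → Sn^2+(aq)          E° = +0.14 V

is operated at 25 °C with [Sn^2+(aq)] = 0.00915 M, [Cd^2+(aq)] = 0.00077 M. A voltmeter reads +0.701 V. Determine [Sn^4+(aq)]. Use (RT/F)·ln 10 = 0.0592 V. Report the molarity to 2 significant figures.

0.89 M

With Sn⁴⁺/Sn²⁺ at the cathode and Cd²⁺/Cd at the anode, E°cell = +0.14 − (−0.41) = +0.55 V (n = 2).
Rearranging E = E° − (0.0592/n)·log Q gives log Q = 2(+0.55 − (+0.701))/0.0592 = −5.101.
The balanced reaction is Sn^4+(aq) + Cd(s) → Sn^2+(aq) + Cd^2+(aq), so Q = ([Sn^2+(aq)]·[Cd^2+(aq)]) / [Sn^4+(aq)].
Substituting the known concentrations and solving, log [Sn^4+(aq)] = −0.051 and [Sn^4+(aq)] = 0.89 M.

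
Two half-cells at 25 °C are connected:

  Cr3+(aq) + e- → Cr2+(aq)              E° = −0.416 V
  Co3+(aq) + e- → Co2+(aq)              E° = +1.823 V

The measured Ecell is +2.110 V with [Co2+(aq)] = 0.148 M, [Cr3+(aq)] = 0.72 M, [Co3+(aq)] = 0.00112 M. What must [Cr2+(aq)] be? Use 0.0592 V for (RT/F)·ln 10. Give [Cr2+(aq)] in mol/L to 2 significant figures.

With Co³⁺/Co²⁺ at the cathode and Cr³⁺/Cr²⁺ at the anode, E°cell = +1.823 − (−0.416) = +2.239 V (n = 1).
From the Nernst equation, log Q = n(E° − E)/0.0592 = 1·(+2.239 − (+2.110))/0.0592 = 2.179.
The balanced reaction is Co3+(aq) + Cr2+(aq) → Co2+(aq) + Cr3+(aq), so Q = ([Co2+(aq)]·[Cr3+(aq)]) / ([Co3+(aq)]·[Cr2+(aq)]).
Solving for the unknown gives log [Cr2+(aq)] = −0.201, so [Cr2+(aq)] ≈ 0.63 M.

0.63 M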